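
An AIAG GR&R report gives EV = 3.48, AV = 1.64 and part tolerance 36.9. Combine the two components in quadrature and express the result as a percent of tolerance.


GRR = sqrt(EV^2 + AV^2) = sqrt(3.48^2 + 1.64^2) = 3.8470768
%GRR = GRR / tol * 100 = 3.8470768 / 36.9 * 100
%GRR = 10.4257

10.4257


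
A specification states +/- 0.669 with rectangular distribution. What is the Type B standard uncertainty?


u_B = half_width / sqrt(3)
u_B = 0.669 / 1.7320508
u_B = 0.3862

0.3862


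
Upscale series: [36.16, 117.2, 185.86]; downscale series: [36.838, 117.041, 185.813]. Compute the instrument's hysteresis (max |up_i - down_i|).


|36.16 - 36.838| = 0.6780
|117.2 - 117.041| = 0.1590
|185.86 - 185.813| = 0.0470
hysteresis = max(diffs) = 0.6780

0.6780


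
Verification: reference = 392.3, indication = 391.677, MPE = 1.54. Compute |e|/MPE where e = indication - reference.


e = indication - reference = 391.677 - 392.3 = -0.6230
|e| = 0.6230
ratio = |e| / MPE = 0.6230 / 1.54
ratio = 0.4045

0.4045


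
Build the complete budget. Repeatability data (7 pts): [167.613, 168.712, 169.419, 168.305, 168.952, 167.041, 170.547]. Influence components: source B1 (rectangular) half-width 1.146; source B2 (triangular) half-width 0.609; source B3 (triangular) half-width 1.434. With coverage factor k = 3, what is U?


mean = (167.613 + 168.712 + 169.419 + 168.305 + 168.952 + 167.041 + 170.547) / 7 = 168.6555714
s = sqrt(sum((x - mean)^2)/(n-1)) = 1.1596031
u_A = s / sqrt(n) = 1.1596031 / sqrt(7) = 0.43828877
u_B1 = 1.146 / sqrt(3) = 0.66164341
u_B2 = 0.609 / sqrt(6) = 0.24862321
u_B3 = 1.434 / sqrt(6) = 0.58542805
uc = sqrt(0.43828877^2 + 0.66164341^2 + 0.24862321^2 + 0.58542805^2) = 1.0170588
U = k * uc = 3 * 1.0170588
U = 3.0512

3.0512


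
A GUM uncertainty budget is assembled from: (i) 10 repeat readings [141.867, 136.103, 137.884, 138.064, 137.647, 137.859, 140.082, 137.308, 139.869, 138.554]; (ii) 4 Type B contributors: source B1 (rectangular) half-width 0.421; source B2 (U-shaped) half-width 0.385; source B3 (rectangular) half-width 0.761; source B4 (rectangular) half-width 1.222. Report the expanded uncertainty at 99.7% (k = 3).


mean = (141.867 + 136.103 + 137.884 + 138.064 + 137.647 + 137.859 + 140.082 + 137.308 + 139.869 + 138.554) / 10 = 138.5237
s = sqrt(sum((x - mean)^2)/(n-1)) = 1.6527885
u_A = s / sqrt(n) = 1.6527885 / sqrt(10) = 0.52265762
u_B1 = 0.421 / sqrt(3) = 0.24306446
u_B2 = 0.385 / sqrt(2) = 0.27223611
u_B3 = 0.761 / sqrt(3) = 0.43936355
u_B4 = 1.222 / sqrt(3) = 0.70552203
uc = sqrt(0.52265762^2 + 0.24306446^2 + 0.27223611^2 + 0.43936355^2 + 0.70552203^2) = 1.0474567
U = k * uc = 3 * 1.0474567
U = 3.1424

3.1424


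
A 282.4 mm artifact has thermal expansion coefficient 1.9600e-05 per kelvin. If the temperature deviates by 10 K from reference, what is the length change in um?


dL = L * alpha * dT
= 282.4 * 1.9600e-05 * 10
= 0.0553504 mm
dL_um = 0.0553504 * 1000 = 55.3504 um

55.3504


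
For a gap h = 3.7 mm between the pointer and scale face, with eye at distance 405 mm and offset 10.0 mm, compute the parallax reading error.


error = h * offset / d
= 3.7 * 10.0 / 405
= 0.0914

0.0914


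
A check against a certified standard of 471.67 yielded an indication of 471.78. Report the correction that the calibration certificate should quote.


Correction = standard - reading
= 471.67 - 471.78
= -0.1100

-0.1100


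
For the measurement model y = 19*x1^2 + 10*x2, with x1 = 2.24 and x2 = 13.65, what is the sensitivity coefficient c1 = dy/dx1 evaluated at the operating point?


y = 19*x1^2 + 10*x2
dy/dx1 = 2*19*x1
Evaluate at x1 = 2.24: c1 = 38 * 2.24
c1 = 85.1200

85.1200


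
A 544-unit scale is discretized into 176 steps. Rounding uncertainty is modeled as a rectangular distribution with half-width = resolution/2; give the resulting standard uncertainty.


resolution = range / divisions
resolution = 544 / 176 = 3.0909091
u_res = resolution / (2*sqrt(3))
u_res = 3.0909091 / 3.4641016
u_res = 0.8923

0.8923


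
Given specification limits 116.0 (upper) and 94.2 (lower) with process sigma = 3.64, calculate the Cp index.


Cp = (USL - LSL) / (6 * sigma)
= (116.0 - 94.2) / (6 * 3.64)
= 21.8000 / 21.8400
= 0.9982

0.9982


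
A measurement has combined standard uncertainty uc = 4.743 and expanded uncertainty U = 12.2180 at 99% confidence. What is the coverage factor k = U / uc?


k = U / uc
k = 12.2180 / 4.743
k = 2.576

2.576


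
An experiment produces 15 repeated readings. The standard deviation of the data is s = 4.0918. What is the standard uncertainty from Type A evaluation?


u_A = s / sqrt(n)
u_A = 4.0918 / sqrt(15)
u_A = 4.0918 / 3.8729833
u_A = 1.0565

1.0565


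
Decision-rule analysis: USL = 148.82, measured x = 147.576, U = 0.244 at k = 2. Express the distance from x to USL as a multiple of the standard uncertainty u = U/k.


u = U / k = 0.244 / 2 = 0.122
margin = |USL - x| = |148.82 - 147.576| = 1.244
z = margin / u = 1.244 / 0.122
z = 10.1967

10.1967


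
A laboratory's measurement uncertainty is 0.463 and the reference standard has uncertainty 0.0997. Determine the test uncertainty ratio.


TUR = u_lab / u_ref
= 0.463 / 0.0997
= 4.6439

4.6439


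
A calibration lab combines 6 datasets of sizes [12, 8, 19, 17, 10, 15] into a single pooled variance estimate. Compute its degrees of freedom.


nu = sum_i (n_i - 1)
nu = ((12 - 1) + (8 - 1) + (19 - 1) + (17 - 1) + (10 - 1) + (15 - 1))
nu = 11 + 7 + 18 + 16 + 9 + 14
nu = 75

75


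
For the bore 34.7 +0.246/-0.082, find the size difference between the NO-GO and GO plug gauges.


GO = nominal - lower_tol (smallest hole = maximum material condition)
GO = 34.7 - 0.082 = 34.618
NO-GO = nominal + upper_tol (largest hole = least material condition)
NO-GO = 34.7 + 0.246 = 34.946
spread = NO-GO - GO = 34.946 - 34.618 = 0.3280

0.3280


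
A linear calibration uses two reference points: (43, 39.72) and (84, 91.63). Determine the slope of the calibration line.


slope = (y2 - y1) / (x2 - x1)
= (91.63 - 39.72) / (84 - 43)
= 51.9100 / 41
= 1.2661

1.2661


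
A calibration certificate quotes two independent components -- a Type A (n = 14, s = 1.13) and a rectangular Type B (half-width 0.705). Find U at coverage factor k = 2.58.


u_A = s / sqrt(n) = 1.13 / sqrt(14) = 0.3020052
u_B = half_width / sqrt(3) = 0.705 / sqrt(3) = 0.40703194
uc = sqrt(u_A^2 + u_B^2) = sqrt(0.3020052^2 + 0.40703194^2) = 0.50683542
U = k * uc = 2.58 * 0.50683542
U = 1.3076

1.3076


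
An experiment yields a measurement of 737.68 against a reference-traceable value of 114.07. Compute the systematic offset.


Systematic error = measured - true
= 737.68 - 114.07
= 623.6100

623.6100


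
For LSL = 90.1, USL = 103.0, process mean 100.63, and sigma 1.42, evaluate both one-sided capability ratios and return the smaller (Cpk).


Cpu = (USL - mean) / (3*sigma) = (103.0 - 100.63) / (3*1.42) = 0.5563
Cpl = (mean - LSL) / (3*sigma) = (100.63 - 90.1) / (3*1.42) = 2.4718
Cpk = min(Cpu, Cpl) = 0.5563

0.5563


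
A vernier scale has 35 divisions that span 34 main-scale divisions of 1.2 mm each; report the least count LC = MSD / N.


LC = MSD / n_div
= 1.2 / 35
= 0.0343

0.0343


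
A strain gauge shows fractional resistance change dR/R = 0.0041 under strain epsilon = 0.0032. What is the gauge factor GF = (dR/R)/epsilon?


GF = (dR/R) / epsilon
= 0.0041 / 0.0032
= 1.2812

1.2812


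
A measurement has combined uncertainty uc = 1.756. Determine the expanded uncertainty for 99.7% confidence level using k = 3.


U = k * uc
U = 3 * 1.756
U = 5.2680

5.2680


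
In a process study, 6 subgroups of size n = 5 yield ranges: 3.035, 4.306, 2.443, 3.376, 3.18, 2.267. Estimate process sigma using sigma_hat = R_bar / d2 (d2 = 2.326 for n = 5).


R_bar = (3.035 + 4.306 + 2.443 + 3.376 + 3.18 + 2.267) / 6
R_bar = 18.607 / 6 = 3.1011667
sigma_hat = R_bar / d2 = 3.1011667 / 2.326 = 1.3333

1.3333


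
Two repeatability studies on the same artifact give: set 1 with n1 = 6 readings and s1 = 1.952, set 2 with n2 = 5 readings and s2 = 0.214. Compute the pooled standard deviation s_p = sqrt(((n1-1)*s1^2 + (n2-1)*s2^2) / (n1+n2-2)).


s_p = sqrt(((n1-1)*s1^2 + (n2-1)*s2^2) / (n1+n2-2))
numerator = (6-1)*1.952^2 + (5-1)*0.214^2 = 19.05152 + 0.183184 = 19.234704
denominator = 6 + 5 - 2 = 9
s_p^2 = 19.234704 / 9 = 2.1371893
s_p = sqrt(2.1371893) = 1.4619

1.4619


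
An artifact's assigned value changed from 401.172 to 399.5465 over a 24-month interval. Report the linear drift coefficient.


rate = (v2 - v1) / months
= (399.5465 - 401.172) / 24
= -1.6255 / 24
= -0.0677

-0.0677


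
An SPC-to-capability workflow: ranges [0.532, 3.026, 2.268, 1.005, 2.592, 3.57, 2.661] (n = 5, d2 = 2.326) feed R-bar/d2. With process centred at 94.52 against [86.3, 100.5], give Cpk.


R_bar = (0.532 + 3.026 + 2.268 + 1.005 + 2.592 + 3.57 + 2.661) / 7 = 2.2362857
sigma = R_bar / d2 = 2.2362857 / 2.326 = 0.96142979
Cp = (USL - LSL)/(6*sigma) = (100.5 - 86.3)/(6*0.96142979) = 2.4616
Cpu = (100.5 - 94.52)/(3*0.96142979) = 2.0733
Cpl = (94.52 - 86.3)/(3*0.96142979) = 2.8499
Cpk = min(Cpu, Cpl) = 2.0733

2.0733


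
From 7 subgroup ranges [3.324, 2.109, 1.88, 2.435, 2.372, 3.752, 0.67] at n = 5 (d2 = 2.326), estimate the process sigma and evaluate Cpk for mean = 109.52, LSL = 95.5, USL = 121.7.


R_bar = (3.324 + 2.109 + 1.88 + 2.435 + 2.372 + 3.752 + 0.67) / 7 = 2.3631429
sigma = R_bar / d2 = 2.3631429 / 2.326 = 1.0159686
Cp = (USL - LSL)/(6*sigma) = (121.7 - 95.5)/(6*1.0159686) = 4.2980
Cpu = (121.7 - 109.52)/(3*1.0159686) = 3.9962
Cpl = (109.52 - 95.5)/(3*1.0159686) = 4.5999
Cpk = min(Cpu, Cpl) = 3.9962

3.9962


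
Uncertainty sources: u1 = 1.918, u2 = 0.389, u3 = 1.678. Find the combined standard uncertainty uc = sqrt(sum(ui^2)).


uc = sqrt(1.918^2 + 0.389^2 + 1.678^2)
uc = sqrt(6.645729)
uc = 2.5779

2.5779


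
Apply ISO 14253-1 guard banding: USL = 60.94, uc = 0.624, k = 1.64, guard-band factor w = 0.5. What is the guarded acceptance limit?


U = k * uc = 1.64 * 0.624 = 1.02336
guard band g = w * U = 0.5 * 1.02336 = 0.51168
AL = USL - g = 60.94 - 0.51168
AL = 60.4283

60.4283


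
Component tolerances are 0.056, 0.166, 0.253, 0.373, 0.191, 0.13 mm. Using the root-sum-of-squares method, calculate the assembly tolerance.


RSS = sqrt(0.056^2 + 0.166^2 + 0.253^2 + 0.373^2 + 0.191^2 + 0.13^2)
= sqrt(0.287211)
= 0.5359

0.5359


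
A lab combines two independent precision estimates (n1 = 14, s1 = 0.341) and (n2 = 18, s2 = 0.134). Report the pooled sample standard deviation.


s_p = sqrt(((n1-1)*s1^2 + (n2-1)*s2^2) / (n1+n2-2))
numerator = (14-1)*0.341^2 + (18-1)*0.134^2 = 1.511653 + 0.305252 = 1.816905
denominator = 14 + 18 - 2 = 30
s_p^2 = 1.816905 / 30 = 0.0605635
s_p = sqrt(0.0605635) = 0.2461

0.2461


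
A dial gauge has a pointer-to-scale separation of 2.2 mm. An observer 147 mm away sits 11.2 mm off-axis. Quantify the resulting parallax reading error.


error = h * offset / d
= 2.2 * 11.2 / 147
= 0.1676

0.1676


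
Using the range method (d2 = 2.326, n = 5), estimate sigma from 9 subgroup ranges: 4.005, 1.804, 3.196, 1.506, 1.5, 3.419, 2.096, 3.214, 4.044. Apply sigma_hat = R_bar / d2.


R_bar = (4.005 + 1.804 + 3.196 + 1.506 + 1.5 + 3.419 + 2.096 + 3.214 + 4.044) / 9
R_bar = 24.784 / 9 = 2.7537778
sigma_hat = R_bar / d2 = 2.7537778 / 2.326 = 1.1839

1.1839


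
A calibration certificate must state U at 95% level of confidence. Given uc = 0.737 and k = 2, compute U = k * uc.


U = k * uc
U = 2 * 0.737
U = 1.4740

1.4740


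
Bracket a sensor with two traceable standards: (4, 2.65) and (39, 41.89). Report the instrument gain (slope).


slope = (y2 - y1) / (x2 - x1)
= (41.89 - 2.65) / (39 - 4)
= 39.2400 / 35
= 1.1211

1.1211


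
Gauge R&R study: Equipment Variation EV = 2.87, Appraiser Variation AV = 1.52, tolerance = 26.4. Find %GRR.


GRR = sqrt(EV^2 + AV^2) = sqrt(2.87^2 + 1.52^2) = 3.2476607
%GRR = GRR / tol * 100 = 3.2476607 / 26.4 * 100
%GRR = 12.3017

12.3017


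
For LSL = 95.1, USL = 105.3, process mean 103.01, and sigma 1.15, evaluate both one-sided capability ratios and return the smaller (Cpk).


Cpu = (USL - mean) / (3*sigma) = (105.3 - 103.01) / (3*1.15) = 0.6638
Cpl = (mean - LSL) / (3*sigma) = (103.01 - 95.1) / (3*1.15) = 2.2928
Cpk = min(Cpu, Cpl) = 0.6638

0.6638


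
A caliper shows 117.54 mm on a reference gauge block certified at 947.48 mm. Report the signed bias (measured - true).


Systematic error = measured - true
= 117.54 - 947.48
= -829.9400

-829.9400


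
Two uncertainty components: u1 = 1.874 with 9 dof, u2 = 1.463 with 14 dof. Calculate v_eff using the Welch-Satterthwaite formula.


uc = sqrt(u1^2 + u2^2) = sqrt(1.874^2 + 1.463^2) = 2.3774451
v_eff = uc^4 / (u1^4/v1 + u2^4/v2)
= 2.3774451^4 / (1.874^4/9 + 1.463^4/14)
= 31.947876 / 1.6975908
v_eff = 18.8195

18.8195


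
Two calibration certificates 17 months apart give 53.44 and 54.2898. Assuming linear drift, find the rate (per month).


rate = (v2 - v1) / months
= (54.2898 - 53.44) / 17
= 0.8498 / 17
= 0.0500

0.0500


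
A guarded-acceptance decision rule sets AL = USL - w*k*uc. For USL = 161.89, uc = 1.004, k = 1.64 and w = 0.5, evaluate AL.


U = k * uc = 1.64 * 1.004 = 1.64656
guard band g = w * U = 0.5 * 1.64656 = 0.82328
AL = USL - g = 161.89 - 0.82328
AL = 161.0667

161.0667


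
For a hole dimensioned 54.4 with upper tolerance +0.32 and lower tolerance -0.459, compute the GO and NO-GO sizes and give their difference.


GO = nominal - lower_tol (smallest hole = maximum material condition)
GO = 54.4 - 0.459 = 53.941
NO-GO = nominal + upper_tol (largest hole = least material condition)
NO-GO = 54.4 + 0.32 = 54.72
spread = NO-GO - GO = 54.72 - 53.941 = 0.7790

0.7790


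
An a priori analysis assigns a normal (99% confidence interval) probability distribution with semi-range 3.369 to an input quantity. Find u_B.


u_B = half_width / 2.576
u_B = 3.369 / 2.576
u_B = 1.3078

1.3078


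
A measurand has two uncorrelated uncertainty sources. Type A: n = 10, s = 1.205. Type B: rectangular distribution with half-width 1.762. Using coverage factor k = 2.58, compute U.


u_A = s / sqrt(n) = 1.205 / sqrt(10) = 0.38105446
u_B = half_width / sqrt(3) = 1.762 / sqrt(3) = 1.0172912
uc = sqrt(u_A^2 + u_B^2) = sqrt(0.38105446^2 + 1.0172912^2) = 1.0863167
U = k * uc = 2.58 * 1.0863167
U = 2.8027

2.8027


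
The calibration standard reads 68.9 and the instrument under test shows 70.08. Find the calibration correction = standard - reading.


Correction = standard - reading
= 68.9 - 70.08
= -1.1800

-1.1800


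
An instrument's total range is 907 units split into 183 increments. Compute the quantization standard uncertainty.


resolution = range / divisions
resolution = 907 / 183 = 4.9562842
u_res = resolution / (2*sqrt(3))
u_res = 4.9562842 / 3.4641016
u_res = 1.4308

1.4308


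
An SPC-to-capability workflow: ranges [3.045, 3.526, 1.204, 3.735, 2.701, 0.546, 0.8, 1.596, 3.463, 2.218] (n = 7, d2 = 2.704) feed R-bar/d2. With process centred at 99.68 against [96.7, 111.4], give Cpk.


R_bar = (3.045 + 3.526 + 1.204 + 3.735 + 2.701 + 0.546 + 0.8 + 1.596 + 3.463 + 2.218) / 10 = 2.2834
sigma = R_bar / d2 = 2.2834 / 2.704 = 0.84445266
Cp = (USL - LSL)/(6*sigma) = (111.4 - 96.7)/(6*0.84445266) = 2.9013
Cpu = (111.4 - 99.68)/(3*0.84445266) = 4.6263
Cpl = (99.68 - 96.7)/(3*0.84445266) = 1.1763
Cpk = min(Cpu, Cpl) = 1.1763

1.1763


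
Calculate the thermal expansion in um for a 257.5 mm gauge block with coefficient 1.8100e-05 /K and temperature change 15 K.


dL = L * alpha * dT
= 257.5 * 1.8100e-05 * 15
= 0.0699112 mm
dL_um = 0.0699112 * 1000 = 69.9112 um

69.9112


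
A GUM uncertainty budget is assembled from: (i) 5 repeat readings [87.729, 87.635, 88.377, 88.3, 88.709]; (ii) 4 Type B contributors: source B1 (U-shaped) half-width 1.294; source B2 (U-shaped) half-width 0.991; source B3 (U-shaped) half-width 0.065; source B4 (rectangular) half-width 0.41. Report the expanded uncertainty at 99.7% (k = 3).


mean = (87.729 + 87.635 + 88.377 + 88.3 + 88.709) / 5 = 88.15
s = sqrt(sum((x - mean)^2)/(n-1)) = 0.4552406
u_A = s / sqrt(n) = 0.4552406 / sqrt(5) = 0.20358979
u_B1 = 1.294 / sqrt(2) = 0.91499617
u_B2 = 0.991 / sqrt(2) = 0.70074282
u_B3 = 0.065 / sqrt(2) = 0.045961941
u_B4 = 0.41 / sqrt(3) = 0.23671361
uc = sqrt(0.20358979^2 + 0.91499617^2 + 0.70074282^2 + 0.045961941^2 + 0.23671361^2) = 1.1949281
U = k * uc = 3 * 1.1949281
U = 3.5848

3.5848


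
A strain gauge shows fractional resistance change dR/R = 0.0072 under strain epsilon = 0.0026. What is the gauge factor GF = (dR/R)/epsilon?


GF = (dR/R) / epsilon
= 0.0072 / 0.0026
= 2.7692

2.7692


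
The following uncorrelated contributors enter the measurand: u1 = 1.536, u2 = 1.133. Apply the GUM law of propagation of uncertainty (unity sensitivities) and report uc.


uc = sqrt(1.536^2 + 1.133^2)
uc = sqrt(3.642985)
uc = 1.9087

1.9087


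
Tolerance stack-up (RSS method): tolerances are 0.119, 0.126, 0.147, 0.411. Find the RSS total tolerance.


RSS = sqrt(0.119^2 + 0.126^2 + 0.147^2 + 0.411^2)
= sqrt(0.220567)
= 0.4696

0.4696


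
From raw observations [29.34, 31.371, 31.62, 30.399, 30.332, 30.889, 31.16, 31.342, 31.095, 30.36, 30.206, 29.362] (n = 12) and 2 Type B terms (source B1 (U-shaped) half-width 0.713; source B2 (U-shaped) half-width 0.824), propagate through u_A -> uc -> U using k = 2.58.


mean = (29.34 + 31.371 + 31.62 + 30.399 + 30.332 + 30.889 + 31.16 + 31.342 + 31.095 + 30.36 + 30.206 + 29.362) / 12 = 30.623
s = sqrt(sum((x - mean)^2)/(n-1)) = 0.75477317
u_A = s / sqrt(n) = 0.75477317 / sqrt(12) = 0.21788425
u_B1 = 0.713 / sqrt(2) = 0.50416713
u_B2 = 0.824 / sqrt(2) = 0.58265599
uc = sqrt(0.21788425^2 + 0.50416713^2 + 0.58265599^2) = 0.80071596
U = k * uc = 2.58 * 0.80071596
U = 2.0658

2.0658


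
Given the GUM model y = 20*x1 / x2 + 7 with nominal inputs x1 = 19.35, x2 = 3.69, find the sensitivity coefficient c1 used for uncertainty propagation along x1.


y = 20*x1 / x2 + 7
dy/dx1 = 20/x2
Evaluate at x2 = 3.69: c1 = 20 / 3.69
c1 = 5.4201

5.4201


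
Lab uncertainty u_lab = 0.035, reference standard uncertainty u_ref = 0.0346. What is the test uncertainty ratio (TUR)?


TUR = u_lab / u_ref
= 0.035 / 0.0346
= 1.0116

1.0116


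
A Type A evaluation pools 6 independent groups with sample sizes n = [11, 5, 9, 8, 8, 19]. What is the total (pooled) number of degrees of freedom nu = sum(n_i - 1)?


nu = sum_i (n_i - 1)
nu = ((11 - 1) + (5 - 1) + (9 - 1) + (8 - 1) + (8 - 1) + (19 - 1))
nu = 10 + 4 + 8 + 7 + 7 + 18
nu = 54

54


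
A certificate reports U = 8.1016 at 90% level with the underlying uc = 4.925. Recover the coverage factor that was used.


k = U / uc
k = 8.1016 / 4.925
k = 1.645

1.645


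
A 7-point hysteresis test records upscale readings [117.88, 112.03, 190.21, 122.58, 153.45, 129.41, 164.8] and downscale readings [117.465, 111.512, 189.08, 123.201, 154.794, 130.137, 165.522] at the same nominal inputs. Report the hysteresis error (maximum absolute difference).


|117.88 - 117.465| = 0.4150
|112.03 - 111.512| = 0.5180
|190.21 - 189.08| = 1.1300
|122.58 - 123.201| = 0.6210
|153.45 - 154.794| = 1.3440
|129.41 - 130.137| = 0.7270
|164.8 - 165.522| = 0.7220
hysteresis = max(diffs) = 1.3440

1.3440


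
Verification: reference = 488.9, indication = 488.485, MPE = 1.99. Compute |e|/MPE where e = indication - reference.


e = indication - reference = 488.485 - 488.9 = -0.4150
|e| = 0.4150
ratio = |e| / MPE = 0.4150 / 1.99
ratio = 0.2085

0.2085


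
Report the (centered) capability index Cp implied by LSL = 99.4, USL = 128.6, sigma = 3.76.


Cp = (USL - LSL) / (6 * sigma)
= (128.6 - 99.4) / (6 * 3.76)
= 29.2000 / 22.5600
= 1.2943

1.2943


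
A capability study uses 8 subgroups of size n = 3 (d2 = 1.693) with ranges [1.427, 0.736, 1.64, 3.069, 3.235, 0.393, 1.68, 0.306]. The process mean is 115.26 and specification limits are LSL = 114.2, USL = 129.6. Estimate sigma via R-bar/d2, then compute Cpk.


R_bar = (1.427 + 0.736 + 1.64 + 3.069 + 3.235 + 0.393 + 1.68 + 0.306) / 8 = 1.56075
sigma = R_bar / d2 = 1.56075 / 1.693 = 0.92188423
Cp = (USL - LSL)/(6*sigma) = (129.6 - 114.2)/(6*0.92188423) = 2.7842
Cpu = (129.6 - 115.26)/(3*0.92188423) = 5.1850
Cpl = (115.26 - 114.2)/(3*0.92188423) = 0.3833
Cpk = min(Cpu, Cpl) = 0.3833

0.3833


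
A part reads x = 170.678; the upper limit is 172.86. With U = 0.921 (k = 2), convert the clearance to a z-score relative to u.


u = U / k = 0.921 / 2 = 0.4605
margin = |USL - x| = |172.86 - 170.678| = 2.182
z = margin / u = 2.182 / 0.4605
z = 4.7383

4.7383


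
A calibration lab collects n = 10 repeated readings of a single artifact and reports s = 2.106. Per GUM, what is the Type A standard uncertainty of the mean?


u_A = s / sqrt(n)
u_A = 2.106 / sqrt(10)
u_A = 2.106 / 3.1622777
u_A = 0.6660

0.6660


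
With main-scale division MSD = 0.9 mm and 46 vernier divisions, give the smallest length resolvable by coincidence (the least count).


LC = MSD / n_div
= 0.9 / 46
= 0.0196

0.0196


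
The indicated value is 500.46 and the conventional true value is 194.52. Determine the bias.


Systematic error = measured - true
= 500.46 - 194.52
= 305.9400

305.9400


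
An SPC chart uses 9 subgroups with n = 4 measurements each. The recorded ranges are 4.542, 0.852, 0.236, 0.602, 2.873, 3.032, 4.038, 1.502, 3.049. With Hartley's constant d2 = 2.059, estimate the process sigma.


R_bar = (4.542 + 0.852 + 0.236 + 0.602 + 2.873 + 3.032 + 4.038 + 1.502 + 3.049) / 9
R_bar = 20.726 / 9 = 2.3028889
sigma_hat = R_bar / d2 = 2.3028889 / 2.059 = 1.1185

1.1185


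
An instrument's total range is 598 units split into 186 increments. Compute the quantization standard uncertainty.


resolution = range / divisions
resolution = 598 / 186 = 3.2150538
u_res = resolution / (2*sqrt(3))
u_res = 3.2150538 / 3.4641016
u_res = 0.9281

0.9281


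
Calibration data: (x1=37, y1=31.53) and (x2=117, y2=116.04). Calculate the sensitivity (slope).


slope = (y2 - y1) / (x2 - x1)
= (116.04 - 31.53) / (117 - 37)
= 84.5100 / 80
= 1.0564

1.0564


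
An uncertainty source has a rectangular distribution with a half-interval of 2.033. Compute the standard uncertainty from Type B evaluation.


u_B = half_width / sqrt(3)
u_B = 2.033 / 1.7320508
u_B = 1.1738

1.1738


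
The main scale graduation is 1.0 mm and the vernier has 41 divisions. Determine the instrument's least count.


LC = MSD / n_div
= 1.0 / 41
= 0.0244

0.0244


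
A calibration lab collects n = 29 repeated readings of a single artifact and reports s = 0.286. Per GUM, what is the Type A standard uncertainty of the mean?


u_A = s / sqrt(n)
u_A = 0.286 / sqrt(29)
u_A = 0.286 / 5.3851648
u_A = 0.0531

0.0531


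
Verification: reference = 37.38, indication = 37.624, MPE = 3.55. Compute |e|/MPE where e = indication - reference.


e = indication - reference = 37.624 - 37.38 = 0.2440
|e| = 0.2440
ratio = |e| / MPE = 0.2440 / 3.55
ratio = 0.0687

0.0687


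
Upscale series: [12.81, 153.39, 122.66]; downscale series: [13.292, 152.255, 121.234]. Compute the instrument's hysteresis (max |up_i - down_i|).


|12.81 - 13.292| = 0.4820
|153.39 - 152.255| = 1.1350
|122.66 - 121.234| = 1.4260
hysteresis = max(diffs) = 1.4260

1.4260


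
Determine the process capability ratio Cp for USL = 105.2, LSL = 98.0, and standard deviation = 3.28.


Cp = (USL - LSL) / (6 * sigma)
= (105.2 - 98.0) / (6 * 3.28)
= 7.2000 / 19.6800
= 0.3659

0.3659


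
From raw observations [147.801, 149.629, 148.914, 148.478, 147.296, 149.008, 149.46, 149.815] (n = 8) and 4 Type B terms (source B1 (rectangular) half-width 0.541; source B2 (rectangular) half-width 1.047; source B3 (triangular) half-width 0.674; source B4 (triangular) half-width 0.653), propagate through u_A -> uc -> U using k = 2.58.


mean = (147.801 + 149.629 + 148.914 + 148.478 + 147.296 + 149.008 + 149.46 + 149.815) / 8 = 148.800125
s = sqrt(sum((x - mean)^2)/(n-1)) = 0.89227053
u_A = s / sqrt(n) = 0.89227053 / sqrt(8) = 0.31546527
u_B1 = 0.541 / sqrt(3) = 0.3123465
u_B2 = 1.047 / sqrt(3) = 0.60448573
u_B3 = 0.674 / sqrt(6) = 0.27515935
u_B4 = 0.653 / sqrt(6) = 0.26658613
uc = sqrt(0.31546527^2 + 0.3123465^2 + 0.60448573^2 + 0.27515935^2 + 0.26658613^2) = 0.84217724
U = k * uc = 2.58 * 0.84217724
U = 2.1728

2.1728


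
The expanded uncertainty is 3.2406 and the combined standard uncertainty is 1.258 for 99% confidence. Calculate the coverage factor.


k = U / uc
k = 3.2406 / 1.258
k = 2.576

2.576


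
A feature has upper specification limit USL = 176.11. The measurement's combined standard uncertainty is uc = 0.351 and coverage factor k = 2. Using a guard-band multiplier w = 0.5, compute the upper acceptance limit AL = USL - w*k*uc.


U = k * uc = 2 * 0.351 = 0.702
guard band g = w * U = 0.5 * 0.702 = 0.351
AL = USL - g = 176.11 - 0.351
AL = 175.7590

175.7590


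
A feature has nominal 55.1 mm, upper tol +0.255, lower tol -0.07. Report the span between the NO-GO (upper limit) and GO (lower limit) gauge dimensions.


GO = nominal - lower_tol (smallest hole = maximum material condition)
GO = 55.1 - 0.07 = 55.03
NO-GO = nominal + upper_tol (largest hole = least material condition)
NO-GO = 55.1 + 0.255 = 55.355
spread = NO-GO - GO = 55.355 - 55.03 = 0.3250

0.3250


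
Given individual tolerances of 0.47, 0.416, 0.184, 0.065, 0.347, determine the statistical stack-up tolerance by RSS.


RSS = sqrt(0.47^2 + 0.416^2 + 0.184^2 + 0.065^2 + 0.347^2)
= sqrt(0.552446)
= 0.7433

0.7433


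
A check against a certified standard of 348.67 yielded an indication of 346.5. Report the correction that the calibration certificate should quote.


Correction = standard - reading
= 348.67 - 346.5
= 2.1700

2.1700


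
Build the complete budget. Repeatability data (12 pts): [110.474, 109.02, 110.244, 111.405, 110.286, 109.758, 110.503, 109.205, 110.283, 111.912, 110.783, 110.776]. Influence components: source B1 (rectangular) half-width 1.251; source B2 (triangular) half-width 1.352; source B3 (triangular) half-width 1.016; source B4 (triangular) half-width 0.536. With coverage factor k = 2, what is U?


mean = (110.474 + 109.02 + 110.244 + 111.405 + 110.286 + 109.758 + 110.503 + 109.205 + 110.283 + 111.912 + 110.783 + 110.776) / 12 = 110.3874167
s = sqrt(sum((x - mean)^2)/(n-1)) = 0.81986855
u_A = s / sqrt(n) = 0.81986855 / sqrt(12) = 0.23667566
u_B1 = 1.251 / sqrt(3) = 0.72226519
u_B2 = 1.352 / sqrt(6) = 0.55195169
u_B3 = 1.016 / sqrt(6) = 0.41478026
u_B4 = 0.536 / sqrt(6) = 0.21882108
uc = sqrt(0.23667566^2 + 0.72226519^2 + 0.55195169^2 + 0.41478026^2 + 0.21882108^2) = 1.0498849
U = k * uc = 2 * 1.0498849
U = 2.0998

2.0998


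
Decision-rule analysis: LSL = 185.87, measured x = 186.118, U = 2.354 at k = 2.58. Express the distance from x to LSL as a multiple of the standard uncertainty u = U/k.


u = U / k = 2.354 / 2.58 = 0.9124031
margin = |LSL - x| = |185.87 - 186.118| = 0.248
z = margin / u = 0.248 / 0.9124031
z = 0.2718

0.2718


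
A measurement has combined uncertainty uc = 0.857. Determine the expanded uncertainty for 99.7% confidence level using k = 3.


U = k * uc
U = 3 * 0.857
U = 2.5710

2.5710


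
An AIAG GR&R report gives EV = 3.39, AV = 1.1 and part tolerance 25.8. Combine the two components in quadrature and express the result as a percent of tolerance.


GRR = sqrt(EV^2 + AV^2) = sqrt(3.39^2 + 1.1^2) = 3.5640006
%GRR = GRR / tol * 100 = 3.5640006 / 25.8 * 100
%GRR = 13.8140

13.8140


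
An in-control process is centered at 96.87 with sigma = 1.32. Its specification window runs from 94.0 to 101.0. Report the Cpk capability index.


Cpu = (USL - mean) / (3*sigma) = (101.0 - 96.87) / (3*1.32) = 1.0429
Cpl = (mean - LSL) / (3*sigma) = (96.87 - 94.0) / (3*1.32) = 0.7247
Cpk = min(Cpu, Cpl) = 0.7247

0.7247


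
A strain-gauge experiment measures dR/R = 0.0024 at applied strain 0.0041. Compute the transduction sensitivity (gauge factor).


GF = (dR/R) / epsilon
= 0.0024 / 0.0041
= 0.5854

0.5854


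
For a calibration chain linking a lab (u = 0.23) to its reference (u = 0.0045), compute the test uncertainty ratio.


TUR = u_lab / u_ref
= 0.23 / 0.0045
= 51.1111

51.1111


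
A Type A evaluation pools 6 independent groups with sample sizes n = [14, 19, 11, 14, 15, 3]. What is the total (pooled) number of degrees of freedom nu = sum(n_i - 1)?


nu = sum_i (n_i - 1)
nu = ((14 - 1) + (19 - 1) + (11 - 1) + (14 - 1) + (15 - 1) + (3 - 1))
nu = 13 + 18 + 10 + 13 + 14 + 2
nu = 70

70


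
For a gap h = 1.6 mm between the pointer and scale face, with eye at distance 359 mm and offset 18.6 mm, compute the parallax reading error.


error = h * offset / d
= 1.6 * 18.6 / 359
= 0.0829

0.0829


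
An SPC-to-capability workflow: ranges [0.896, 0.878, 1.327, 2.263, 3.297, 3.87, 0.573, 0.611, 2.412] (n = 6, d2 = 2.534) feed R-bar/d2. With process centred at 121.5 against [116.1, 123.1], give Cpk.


R_bar = (0.896 + 0.878 + 1.327 + 2.263 + 3.297 + 3.87 + 0.573 + 0.611 + 2.412) / 9 = 1.7918889
sigma = R_bar / d2 = 1.7918889 / 2.534 = 0.70713848
Cp = (USL - LSL)/(6*sigma) = (123.1 - 116.1)/(6*0.70713848) = 1.6498
Cpu = (123.1 - 121.5)/(3*0.70713848) = 0.7542
Cpl = (121.5 - 116.1)/(3*0.70713848) = 2.5455
Cpk = min(Cpu, Cpl) = 0.7542

0.7542


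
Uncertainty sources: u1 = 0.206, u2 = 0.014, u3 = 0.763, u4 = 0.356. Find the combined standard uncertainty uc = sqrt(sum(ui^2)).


uc = sqrt(0.206^2 + 0.014^2 + 0.763^2 + 0.356^2)
uc = sqrt(0.751537)
uc = 0.8669

0.8669


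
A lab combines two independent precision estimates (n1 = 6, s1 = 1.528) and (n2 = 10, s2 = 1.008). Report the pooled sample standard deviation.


s_p = sqrt(((n1-1)*s1^2 + (n2-1)*s2^2) / (n1+n2-2))
numerator = (6-1)*1.528^2 + (10-1)*1.008^2 = 11.67392 + 9.144576 = 20.818496
denominator = 6 + 10 - 2 = 14
s_p^2 = 20.818496 / 14 = 1.4870354
s_p = sqrt(1.4870354) = 1.2194

1.2194


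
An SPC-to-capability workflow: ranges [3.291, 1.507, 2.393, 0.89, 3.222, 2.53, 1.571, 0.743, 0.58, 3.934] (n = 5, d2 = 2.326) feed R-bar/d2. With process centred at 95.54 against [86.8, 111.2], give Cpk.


R_bar = (3.291 + 1.507 + 2.393 + 0.89 + 3.222 + 2.53 + 1.571 + 0.743 + 0.58 + 3.934) / 10 = 2.0661
sigma = R_bar / d2 = 2.0661 / 2.326 = 0.88826311
Cp = (USL - LSL)/(6*sigma) = (111.2 - 86.8)/(6*0.88826311) = 4.5782
Cpu = (111.2 - 95.54)/(3*0.88826311) = 5.8766
Cpl = (95.54 - 86.8)/(3*0.88826311) = 3.2798
Cpk = min(Cpu, Cpl) = 3.2798

3.2798


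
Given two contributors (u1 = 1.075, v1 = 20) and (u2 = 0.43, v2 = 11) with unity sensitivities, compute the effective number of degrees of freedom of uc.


uc = sqrt(u1^2 + u2^2) = sqrt(1.075^2 + 0.43^2) = 1.1578104
v_eff = uc^4 / (u1^4/v1 + u2^4/v2)
= 1.1578104^4 / (1.075^4/20 + 0.43^4/11)
= 1.7970071 / 0.069881458
v_eff = 25.7151

25.7151


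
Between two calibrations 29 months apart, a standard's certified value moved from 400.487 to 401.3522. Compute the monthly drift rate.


rate = (v2 - v1) / months
= (401.3522 - 400.487) / 29
= 0.8652 / 29
= 0.0298

0.0298


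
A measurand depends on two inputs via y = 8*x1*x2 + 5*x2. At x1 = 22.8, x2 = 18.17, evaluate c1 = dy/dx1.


y = 8*x1*x2 + 5*x2
dy/dx1 = 8*x2
Evaluate at x2 = 18.17: c1 = 8 * 18.17
c1 = 145.3600

145.3600


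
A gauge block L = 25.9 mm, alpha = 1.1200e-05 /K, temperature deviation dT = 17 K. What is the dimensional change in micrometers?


dL = L * alpha * dT
= 25.9 * 1.1200e-05 * 17
= 0.0049314 mm
dL_um = 0.0049314 * 1000 = 4.9314 um

4.9314


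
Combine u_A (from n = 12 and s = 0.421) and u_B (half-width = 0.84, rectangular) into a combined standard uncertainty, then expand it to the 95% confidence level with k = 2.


u_A = s / sqrt(n) = 0.421 / sqrt(12) = 0.12153223
u_B = half_width / sqrt(3) = 0.84 / sqrt(3) = 0.48497423
uc = sqrt(u_A^2 + u_B^2) = sqrt(0.12153223^2 + 0.48497423^2) = 0.49997009
U = k * uc = 2 * 0.49997009
U = 0.9999

0.9999


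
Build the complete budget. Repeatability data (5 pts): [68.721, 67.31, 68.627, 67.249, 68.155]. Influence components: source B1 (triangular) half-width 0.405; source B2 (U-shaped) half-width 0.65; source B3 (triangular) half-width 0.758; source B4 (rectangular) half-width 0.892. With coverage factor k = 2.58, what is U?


mean = (68.721 + 67.31 + 68.627 + 67.249 + 68.155) / 5 = 68.0124
s = sqrt(sum((x - mean)^2)/(n-1)) = 0.70290952
u_A = s / sqrt(n) = 0.70290952 / sqrt(5) = 0.31435069
u_B1 = 0.405 / sqrt(6) = 0.16534056
u_B2 = 0.65 / sqrt(2) = 0.45961941
u_B3 = 0.758 / sqrt(6) = 0.3094522
u_B4 = 0.892 / sqrt(3) = 0.51499644
uc = sqrt(0.31435069^2 + 0.16534056^2 + 0.45961941^2 + 0.3094522^2 + 0.51499644^2) = 0.83569483
U = k * uc = 2.58 * 0.83569483
U = 2.1561

2.1561


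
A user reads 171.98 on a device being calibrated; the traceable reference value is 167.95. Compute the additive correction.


Correction = standard - reading
= 167.95 - 171.98
= -4.0300

-4.0300


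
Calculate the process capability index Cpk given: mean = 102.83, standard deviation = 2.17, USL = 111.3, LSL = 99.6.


Cpu = (USL - mean) / (3*sigma) = (111.3 - 102.83) / (3*2.17) = 1.3011
Cpl = (mean - LSL) / (3*sigma) = (102.83 - 99.6) / (3*2.17) = 0.4962
Cpk = min(Cpu, Cpl) = 0.4962

0.4962


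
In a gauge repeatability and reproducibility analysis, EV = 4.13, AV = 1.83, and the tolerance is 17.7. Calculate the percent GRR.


GRR = sqrt(EV^2 + AV^2) = sqrt(4.13^2 + 1.83^2) = 4.5172779
%GRR = GRR / tol * 100 = 4.5172779 / 17.7 * 100
%GRR = 25.5213

25.5213


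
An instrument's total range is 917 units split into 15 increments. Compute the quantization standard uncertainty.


resolution = range / divisions
resolution = 917 / 15 = 61.133333
u_res = resolution / (2*sqrt(3))
u_res = 61.133333 / 3.4641016
u_res = 17.6477

17.6477


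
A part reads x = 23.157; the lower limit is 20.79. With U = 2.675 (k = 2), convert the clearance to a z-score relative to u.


u = U / k = 2.675 / 2 = 1.3375
margin = |LSL - x| = |20.79 - 23.157| = 2.367
z = margin / u = 2.367 / 1.3375
z = 1.7697

1.7697


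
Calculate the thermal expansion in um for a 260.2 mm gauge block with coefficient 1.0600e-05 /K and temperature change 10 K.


dL = L * alpha * dT
= 260.2 * 1.0600e-05 * 10
= 0.0275812 mm
dL_um = 0.0275812 * 1000 = 27.5812 um

27.5812


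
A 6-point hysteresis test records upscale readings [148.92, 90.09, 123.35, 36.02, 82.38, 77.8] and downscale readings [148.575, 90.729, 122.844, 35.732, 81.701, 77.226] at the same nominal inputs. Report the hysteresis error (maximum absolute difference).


|148.92 - 148.575| = 0.3450
|90.09 - 90.729| = 0.6390
|123.35 - 122.844| = 0.5060
|36.02 - 35.732| = 0.2880
|82.38 - 81.701| = 0.6790
|77.8 - 77.226| = 0.5740
hysteresis = max(diffs) = 0.6790

0.6790


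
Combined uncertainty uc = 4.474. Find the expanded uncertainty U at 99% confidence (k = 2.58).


U = k * uc
U = 2.58 * 4.474
U = 11.5429

11.5429


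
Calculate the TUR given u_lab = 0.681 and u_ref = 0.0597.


TUR = u_lab / u_ref
= 0.681 / 0.0597
= 11.4070

11.4070


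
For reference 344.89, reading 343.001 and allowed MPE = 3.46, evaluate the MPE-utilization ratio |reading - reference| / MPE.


e = indication - reference = 343.001 - 344.89 = -1.8890
|e| = 1.8890
ratio = |e| / MPE = 1.8890 / 3.46
ratio = 0.5460

0.5460


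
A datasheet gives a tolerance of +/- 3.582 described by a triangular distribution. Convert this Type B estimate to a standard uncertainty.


u_B = half_width / sqrt(6)
u_B = 3.582 / 2.4494897
u_B = 1.4623

1.4623


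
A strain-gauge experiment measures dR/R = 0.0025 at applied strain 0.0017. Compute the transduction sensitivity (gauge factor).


GF = (dR/R) / epsilon
= 0.0025 / 0.0017
= 1.4706

1.4706


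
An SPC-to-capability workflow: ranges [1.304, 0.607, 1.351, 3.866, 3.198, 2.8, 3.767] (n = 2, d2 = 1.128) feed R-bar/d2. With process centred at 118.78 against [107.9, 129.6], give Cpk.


R_bar = (1.304 + 0.607 + 1.351 + 3.866 + 3.198 + 2.8 + 3.767) / 7 = 2.4132857
sigma = R_bar / d2 = 2.4132857 / 1.128 = 2.1394377
Cp = (USL - LSL)/(6*sigma) = (129.6 - 107.9)/(6*2.1394377) = 1.6905
Cpu = (129.6 - 118.78)/(3*2.1394377) = 1.6858
Cpl = (118.78 - 107.9)/(3*2.1394377) = 1.6951
Cpk = min(Cpu, Cpl) = 1.6858

1.6858


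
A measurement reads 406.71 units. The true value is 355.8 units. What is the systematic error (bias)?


Systematic error = measured - true
= 406.71 - 355.8
= 50.9100

50.9100


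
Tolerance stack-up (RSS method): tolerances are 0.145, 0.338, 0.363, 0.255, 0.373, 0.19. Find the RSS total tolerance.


RSS = sqrt(0.145^2 + 0.338^2 + 0.363^2 + 0.255^2 + 0.373^2 + 0.19^2)
= sqrt(0.507292)
= 0.7122

0.7122


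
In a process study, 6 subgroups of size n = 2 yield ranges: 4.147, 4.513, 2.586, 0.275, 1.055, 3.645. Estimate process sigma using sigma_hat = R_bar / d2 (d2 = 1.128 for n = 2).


R_bar = (4.147 + 4.513 + 2.586 + 0.275 + 1.055 + 3.645) / 6
R_bar = 16.221 / 6 = 2.7035
sigma_hat = R_bar / d2 = 2.7035 / 1.128 = 2.3967

2.3967


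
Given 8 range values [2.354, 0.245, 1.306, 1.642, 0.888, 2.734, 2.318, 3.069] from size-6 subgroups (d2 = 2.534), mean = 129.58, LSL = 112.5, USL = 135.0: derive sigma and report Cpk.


R_bar = (2.354 + 0.245 + 1.306 + 1.642 + 0.888 + 2.734 + 2.318 + 3.069) / 8 = 1.8195
sigma = R_bar / d2 = 1.8195 / 2.534 = 0.71803473
Cp = (USL - LSL)/(6*sigma) = (135.0 - 112.5)/(6*0.71803473) = 5.2226
Cpu = (135.0 - 129.58)/(3*0.71803473) = 2.5161
Cpl = (129.58 - 112.5)/(3*0.71803473) = 7.9291
Cpk = min(Cpu, Cpl) = 2.5161

2.5161


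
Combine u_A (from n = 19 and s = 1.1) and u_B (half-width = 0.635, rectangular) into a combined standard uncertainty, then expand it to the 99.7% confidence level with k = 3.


u_A = s / sqrt(n) = 1.1 / sqrt(19) = 0.25235731
u_B = half_width / sqrt(3) = 0.635 / sqrt(3) = 0.36661742
uc = sqrt(u_A^2 + u_B^2) = sqrt(0.25235731^2 + 0.36661742^2) = 0.44507589
U = k * uc = 3 * 0.44507589
U = 1.3352

1.3352


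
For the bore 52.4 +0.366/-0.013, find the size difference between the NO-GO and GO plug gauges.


GO = nominal - lower_tol (smallest hole = maximum material condition)
GO = 52.4 - 0.013 = 52.387
NO-GO = nominal + upper_tol (largest hole = least material condition)
NO-GO = 52.4 + 0.366 = 52.766
spread = NO-GO - GO = 52.766 - 52.387 = 0.3790

0.3790


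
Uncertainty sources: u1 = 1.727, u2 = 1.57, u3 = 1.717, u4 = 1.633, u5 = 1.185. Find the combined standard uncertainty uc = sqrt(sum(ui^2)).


uc = sqrt(1.727^2 + 1.57^2 + 1.717^2 + 1.633^2 + 1.185^2)
uc = sqrt(12.466432)
uc = 3.5308

3.5308


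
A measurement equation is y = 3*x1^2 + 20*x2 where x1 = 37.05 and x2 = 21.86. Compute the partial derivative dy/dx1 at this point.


y = 3*x1^2 + 20*x2
dy/dx1 = 2*3*x1
Evaluate at x1 = 37.05: c1 = 6 * 37.05
c1 = 222.3000

222.3000


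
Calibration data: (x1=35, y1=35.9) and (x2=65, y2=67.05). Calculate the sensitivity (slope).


slope = (y2 - y1) / (x2 - x1)
= (67.05 - 35.9) / (65 - 35)
= 31.1500 / 30
= 1.0383

1.0383


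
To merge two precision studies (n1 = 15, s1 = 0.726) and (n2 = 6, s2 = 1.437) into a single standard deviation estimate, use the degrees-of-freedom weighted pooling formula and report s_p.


s_p = sqrt(((n1-1)*s1^2 + (n2-1)*s2^2) / (n1+n2-2))
numerator = (15-1)*0.726^2 + (6-1)*1.437^2 = 7.379064 + 10.324845 = 17.703909
denominator = 15 + 6 - 2 = 19
s_p^2 = 17.703909 / 19 = 0.93178468
s_p = sqrt(0.93178468) = 0.9653

0.9653


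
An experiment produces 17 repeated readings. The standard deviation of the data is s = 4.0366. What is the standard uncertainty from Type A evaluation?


u_A = s / sqrt(n)
u_A = 4.0366 / sqrt(17)
u_A = 4.0366 / 4.1231056
u_A = 0.9790

0.9790


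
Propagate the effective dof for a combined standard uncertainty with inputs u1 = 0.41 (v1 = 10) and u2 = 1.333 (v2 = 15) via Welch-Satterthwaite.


uc = sqrt(u1^2 + u2^2) = sqrt(0.41^2 + 1.333^2) = 1.3946286
v_eff = uc^4 / (u1^4/v1 + u2^4/v2)
= 1.3946286^4 / (0.41^4/10 + 1.333^4/15)
= 3.7829819 / 0.21331473
v_eff = 17.7343

17.7343
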